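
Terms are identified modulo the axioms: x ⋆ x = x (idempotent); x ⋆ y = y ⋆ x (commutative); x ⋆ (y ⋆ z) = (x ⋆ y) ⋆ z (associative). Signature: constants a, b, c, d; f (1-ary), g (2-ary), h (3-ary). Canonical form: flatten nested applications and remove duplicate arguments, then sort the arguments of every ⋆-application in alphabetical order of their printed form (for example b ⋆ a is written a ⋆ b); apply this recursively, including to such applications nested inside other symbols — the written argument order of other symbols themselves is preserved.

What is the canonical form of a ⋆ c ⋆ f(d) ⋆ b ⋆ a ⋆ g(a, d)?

Answer: a ⋆ b ⋆ c ⋆ f(d) ⋆ g(a, d)

Derivation:
Idempotence:  drop duplicate a
Order the arguments:  a ⋆ b ⋆ c ⋆ f(d) ⋆ g(a, d)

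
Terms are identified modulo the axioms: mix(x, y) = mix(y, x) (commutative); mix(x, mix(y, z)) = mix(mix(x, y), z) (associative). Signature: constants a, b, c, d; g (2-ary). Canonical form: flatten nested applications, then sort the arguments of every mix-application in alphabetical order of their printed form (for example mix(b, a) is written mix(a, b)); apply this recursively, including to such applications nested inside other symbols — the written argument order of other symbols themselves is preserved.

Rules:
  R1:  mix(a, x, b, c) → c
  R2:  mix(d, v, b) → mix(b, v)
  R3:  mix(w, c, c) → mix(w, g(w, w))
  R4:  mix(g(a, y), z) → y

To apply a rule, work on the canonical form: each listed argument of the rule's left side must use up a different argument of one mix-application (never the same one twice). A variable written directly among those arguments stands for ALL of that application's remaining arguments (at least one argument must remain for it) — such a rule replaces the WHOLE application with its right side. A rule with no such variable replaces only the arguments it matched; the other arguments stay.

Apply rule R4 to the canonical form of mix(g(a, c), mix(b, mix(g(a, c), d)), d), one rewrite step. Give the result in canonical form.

Answer: c

Derivation:
Canonical form:  mix(b, d, d, g(a, c), g(a, c))
R4 matches:  uses g(a, c);  y := c, z := mix(b, d, d, g(a, c))
The extension variable absorbs all remaining arguments, so the whole application is rewritten.
New term:  c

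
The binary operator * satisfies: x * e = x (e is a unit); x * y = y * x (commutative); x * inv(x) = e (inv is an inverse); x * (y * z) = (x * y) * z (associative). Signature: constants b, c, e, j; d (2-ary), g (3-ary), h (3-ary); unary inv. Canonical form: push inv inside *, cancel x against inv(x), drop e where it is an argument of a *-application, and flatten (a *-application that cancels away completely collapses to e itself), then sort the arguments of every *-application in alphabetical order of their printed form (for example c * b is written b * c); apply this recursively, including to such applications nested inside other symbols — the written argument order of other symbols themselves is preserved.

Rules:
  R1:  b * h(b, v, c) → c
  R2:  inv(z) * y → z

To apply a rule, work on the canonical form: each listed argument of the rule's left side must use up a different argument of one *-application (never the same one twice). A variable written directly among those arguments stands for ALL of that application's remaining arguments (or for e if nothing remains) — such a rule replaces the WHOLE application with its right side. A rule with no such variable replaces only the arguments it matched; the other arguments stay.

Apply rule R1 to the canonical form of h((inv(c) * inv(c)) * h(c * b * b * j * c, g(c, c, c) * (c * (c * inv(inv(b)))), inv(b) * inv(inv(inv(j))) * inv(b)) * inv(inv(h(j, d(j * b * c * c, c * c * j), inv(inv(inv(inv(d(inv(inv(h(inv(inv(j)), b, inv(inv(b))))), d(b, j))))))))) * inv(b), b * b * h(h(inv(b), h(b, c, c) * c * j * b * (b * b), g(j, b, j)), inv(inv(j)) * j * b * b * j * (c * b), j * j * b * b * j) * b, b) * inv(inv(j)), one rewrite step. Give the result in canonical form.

Answer: h(h(b * b * c * c * j, b * c * c * g(c, c, c), inv(b) * inv(b) * inv(j)) * h(j, d(b * c * c * j, c * c * j), d(h(j, b, b), d(b, j))) * inv(b) * inv(c) * inv(c), b * b * b * h(h(inv(b), b * b * c * c * j, g(j, b, j)), b * b * b * c * j * j * j, b * b * j * j * j), b) * j

Derivation:
Canonical form:  h(h(b * b * c * c * j, b * c * c * g(c, c, c), inv(b) * inv(b) * inv(j)) * h(j, d(b * c * c * j, c * c * j), d(h(j, b, b), d(b, j))) * inv(b) * inv(c) * inv(c), b * b * b * h(h(inv(b), b * b * b * c * h(b, c, c) * j, g(j, b, j)), b * b * b * c * j * j * j, b * b * j * j * j), b) * j
R1 matches:  uses b, h(b, c, c);  v := c
Giving:  h(h(b * b * c * c * j, b * c * c * g(c, c, c), inv(b) * inv(b) * inv(j)) * h(j, d(b * c * c * j, c * c * j), d(h(j, b, b), d(b, j))) * inv(b) * inv(c) * inv(c), b * b * b * h(h(inv(b), b * b * c * c * j, g(j, b, j)), b * b * b * c * j * j * j, b * b * j * j * j), b) * j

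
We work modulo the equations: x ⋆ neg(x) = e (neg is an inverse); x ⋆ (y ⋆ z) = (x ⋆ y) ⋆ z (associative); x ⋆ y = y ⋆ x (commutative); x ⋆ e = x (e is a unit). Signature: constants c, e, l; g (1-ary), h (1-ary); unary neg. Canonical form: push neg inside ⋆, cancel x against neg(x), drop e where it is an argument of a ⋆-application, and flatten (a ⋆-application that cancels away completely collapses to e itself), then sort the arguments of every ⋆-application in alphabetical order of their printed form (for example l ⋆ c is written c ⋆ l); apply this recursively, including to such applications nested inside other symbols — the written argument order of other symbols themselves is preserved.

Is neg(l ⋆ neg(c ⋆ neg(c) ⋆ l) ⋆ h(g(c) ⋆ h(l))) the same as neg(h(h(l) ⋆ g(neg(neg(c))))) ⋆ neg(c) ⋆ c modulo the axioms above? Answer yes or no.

Answer: yes — both canonical forms are neg(h(g(c) ⋆ h(l)))

Derivation:
Left:  neg(l ⋆ neg(c ⋆ neg(c) ⋆ l) ⋆ h(g(c) ⋆ h(l)))
  Push neg inside:  distribute neg over ⋆ and collapse double neg
  Cancel inverse pairs:  l cancels; c cancels
  Collect:  neg(h(g(c) ⋆ h(l)))
Right:  neg(h(h(l) ⋆ g(neg(neg(c))))) ⋆ neg(c) ⋆ c
  Push neg inside:  distribute neg over ⋆ and collapse double neg
  Cancel:  c cancels
  Combine occurrences:  neg(h(g(c) ⋆ h(l)))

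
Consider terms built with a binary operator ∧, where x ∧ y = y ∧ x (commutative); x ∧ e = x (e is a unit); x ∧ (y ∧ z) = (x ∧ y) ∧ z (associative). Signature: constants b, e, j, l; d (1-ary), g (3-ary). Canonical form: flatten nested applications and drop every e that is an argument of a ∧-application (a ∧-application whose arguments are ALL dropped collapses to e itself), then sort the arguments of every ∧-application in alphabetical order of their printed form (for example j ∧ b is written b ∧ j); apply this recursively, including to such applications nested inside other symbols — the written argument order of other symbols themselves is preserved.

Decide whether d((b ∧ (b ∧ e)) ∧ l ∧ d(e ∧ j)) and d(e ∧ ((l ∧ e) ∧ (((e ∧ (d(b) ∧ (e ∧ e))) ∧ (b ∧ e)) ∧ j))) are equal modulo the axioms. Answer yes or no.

Left:  d((b ∧ (b ∧ e)) ∧ l ∧ d(e ∧ j))
  Focus inside:  (b ∧ (b ∧ e)) ∧ l ∧ d(e ∧ j)
  Flatten:  b ∧ b ∧ e ∧ l ∧ d(e ∧ j)
  Inside:  d(e ∧ j)  →  d(j)
  Units out:  drop e
  Sort:  b ∧ b ∧ d(j) ∧ l
  Put back:  d(b ∧ b ∧ d(j) ∧ l)
Right:  d(e ∧ ((l ∧ e) ∧ (((e ∧ (d(b) ∧ (e ∧ e))) ∧ (b ∧ e)) ∧ j)))
  Focus inside:  e ∧ ((l ∧ e) ∧ (((e ∧ (d(b) ∧ (e ∧ e))) ∧ (b ∧ e)) ∧ j))
  Merge nested applications:  e ∧ l ∧ e ∧ e ∧ d(b) ∧ e ∧ e ∧ b ∧ e ∧ j
  Units out:  drop e (×6)
  Order the arguments:  b ∧ d(b) ∧ j ∧ l
  Rebuild:  d(b ∧ d(b) ∧ j ∧ l)

Answer: no — d(b ∧ b ∧ d(j) ∧ l) vs d(b ∧ d(b) ∧ j ∧ l)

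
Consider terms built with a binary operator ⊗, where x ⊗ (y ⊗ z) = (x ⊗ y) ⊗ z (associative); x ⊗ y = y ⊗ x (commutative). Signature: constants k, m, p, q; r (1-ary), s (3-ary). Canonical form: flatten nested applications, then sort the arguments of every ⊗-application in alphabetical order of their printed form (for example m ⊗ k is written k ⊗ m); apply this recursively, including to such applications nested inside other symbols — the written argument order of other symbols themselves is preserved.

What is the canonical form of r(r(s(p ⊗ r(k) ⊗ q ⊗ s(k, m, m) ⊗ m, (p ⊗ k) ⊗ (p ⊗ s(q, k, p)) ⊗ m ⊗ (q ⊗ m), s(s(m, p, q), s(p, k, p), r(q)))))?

Work inside:  (p ⊗ k) ⊗ (p ⊗ s(q, k, p)) ⊗ m ⊗ (q ⊗ m)
Un-nest:  p ⊗ k ⊗ p ⊗ s(q, k, p) ⊗ m ⊗ q ⊗ m
Sort:  k ⊗ m ⊗ m ⊗ p ⊗ p ⊗ q ⊗ s(q, k, p)
Put back:  r(r(s(m ⊗ p ⊗ q ⊗ r(k) ⊗ s(k, m, m), k ⊗ m ⊗ m ⊗ p ⊗ p ⊗ q ⊗ s(q, k, p), s(s(m, p, q), s(p, k, p), r(q)))))

Answer: r(r(s(m ⊗ p ⊗ q ⊗ r(k) ⊗ s(k, m, m), k ⊗ m ⊗ m ⊗ p ⊗ p ⊗ q ⊗ s(q, k, p), s(s(m, p, q), s(p, k, p), r(q)))))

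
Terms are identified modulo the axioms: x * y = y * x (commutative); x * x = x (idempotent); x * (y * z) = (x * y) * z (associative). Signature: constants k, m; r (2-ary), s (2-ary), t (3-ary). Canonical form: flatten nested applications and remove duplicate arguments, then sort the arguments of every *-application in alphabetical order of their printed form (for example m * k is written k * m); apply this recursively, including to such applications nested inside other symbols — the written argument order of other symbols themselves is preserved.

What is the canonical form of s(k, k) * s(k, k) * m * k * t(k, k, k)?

Drop duplicates:  drop duplicate s(k, k)
Order the arguments:  k * m * s(k, k) * t(k, k, k)

Answer: k * m * s(k, k) * t(k, k, k)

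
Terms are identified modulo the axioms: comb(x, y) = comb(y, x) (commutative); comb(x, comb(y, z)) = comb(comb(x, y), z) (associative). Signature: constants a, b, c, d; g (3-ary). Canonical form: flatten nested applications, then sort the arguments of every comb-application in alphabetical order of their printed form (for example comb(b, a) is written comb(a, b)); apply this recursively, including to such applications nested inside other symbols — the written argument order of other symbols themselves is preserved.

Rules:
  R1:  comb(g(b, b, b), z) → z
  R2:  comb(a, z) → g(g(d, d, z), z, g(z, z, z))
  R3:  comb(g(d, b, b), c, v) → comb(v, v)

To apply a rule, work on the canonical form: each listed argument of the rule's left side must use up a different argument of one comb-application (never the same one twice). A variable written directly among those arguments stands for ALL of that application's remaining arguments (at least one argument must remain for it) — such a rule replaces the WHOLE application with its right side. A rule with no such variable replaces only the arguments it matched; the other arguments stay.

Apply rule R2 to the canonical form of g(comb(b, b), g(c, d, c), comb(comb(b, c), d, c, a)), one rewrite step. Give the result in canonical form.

Canonical form:  g(comb(b, b), g(c, d, c), comb(a, b, c, c, d))
R2 matches:  uses a;  z := comb(b, c, c, d)
Every leftover argument binds to the variable; the entire application is replaced.
Result:  g(comb(b, b), g(c, d, c), g(g(d, d, comb(b, c, c, d)), comb(b, c, c, d), g(comb(b, c, c, d), comb(b, c, c, d), comb(b, c, c, d))))

Answer: g(comb(b, b), g(c, d, c), g(g(d, d, comb(b, c, c, d)), comb(b, c, c, d), g(comb(b, c, c, d), comb(b, c, c, d), comb(b, c, c, d))))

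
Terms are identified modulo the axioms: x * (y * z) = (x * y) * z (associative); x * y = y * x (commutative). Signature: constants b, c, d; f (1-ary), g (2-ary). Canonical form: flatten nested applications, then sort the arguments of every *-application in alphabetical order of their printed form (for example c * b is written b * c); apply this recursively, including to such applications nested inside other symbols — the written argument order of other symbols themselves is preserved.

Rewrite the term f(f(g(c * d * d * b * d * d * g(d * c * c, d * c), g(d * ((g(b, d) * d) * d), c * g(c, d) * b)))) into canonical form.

Answer: f(f(g(b * c * d * d * d * d * g(c * c * d, c * d), g(d * d * d * g(b, d), b * c * g(c, d)))))

Derivation:
Work inside:  c * d * d * b * d * d * g(d * c * c, d * c)
Inside:  g(d * c * c, d * c)  →  g(c * c * d, c * d)
Sort arguments:  b * c * d * d * d * d * g(c * c * d, c * d)
Rebuild:  f(f(g(b * c * d * d * d * d * g(c * c * d, c * d), g(d * d * d * g(b, d), b * c * g(c, d)))))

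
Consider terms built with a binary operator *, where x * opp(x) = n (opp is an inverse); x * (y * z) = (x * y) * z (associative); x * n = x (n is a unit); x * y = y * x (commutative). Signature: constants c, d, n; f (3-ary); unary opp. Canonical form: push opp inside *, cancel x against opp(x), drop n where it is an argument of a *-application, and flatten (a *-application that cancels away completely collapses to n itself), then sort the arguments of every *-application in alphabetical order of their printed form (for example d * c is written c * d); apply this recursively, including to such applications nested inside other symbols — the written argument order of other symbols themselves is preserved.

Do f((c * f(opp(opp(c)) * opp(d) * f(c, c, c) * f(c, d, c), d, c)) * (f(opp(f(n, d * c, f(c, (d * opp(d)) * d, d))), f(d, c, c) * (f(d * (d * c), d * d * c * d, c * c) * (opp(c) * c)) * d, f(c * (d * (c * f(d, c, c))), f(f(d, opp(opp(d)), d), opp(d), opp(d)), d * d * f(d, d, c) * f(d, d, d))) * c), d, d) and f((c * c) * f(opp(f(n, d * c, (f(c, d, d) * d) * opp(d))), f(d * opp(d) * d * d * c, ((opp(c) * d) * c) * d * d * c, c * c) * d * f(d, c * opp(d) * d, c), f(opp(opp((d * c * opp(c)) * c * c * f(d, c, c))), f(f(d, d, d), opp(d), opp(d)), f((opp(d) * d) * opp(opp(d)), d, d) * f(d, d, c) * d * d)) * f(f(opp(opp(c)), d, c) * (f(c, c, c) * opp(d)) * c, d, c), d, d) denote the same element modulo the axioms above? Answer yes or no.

Answer: yes — both canonical forms are f(c * c * f(c * f(c, c, c) * f(c, d, c) * opp(d), d, c) * f(opp(f(n, c * d, f(c, d, d))), d * f(c * d * d, c * d * d * d, c * c) * f(d, c, c), f(c * c * d * f(d, c, c), f(f(d, d, d), opp(d), opp(d)), d * d * f(d, d, c) * f(d, d, d))), d, d)

Derivation:
Left:  f((c * f(opp(opp(c)) * opp(d) * f(c, c, c) * f(c, d, c), d, c)) * (f(opp(f(n, d * c, f(c, (d * opp(d)) * d, d))), f(d, c, c) * (f(d * (d * c), d * d * c * d, c * c) * (opp(c) * c)) * d, f(c * (d * (c * f(d, c, c))), f(f(d, opp(opp(d)), d), opp(d), opp(d)), d * d * f(d, d, c) * f(d, d, d))) * c), d, d)
  Descend into:  (c * f(opp(opp(c)) * opp(d) * f(c, c, c) * f(c, d, c), d, c)) * (f(opp(f(n, d * c, f(c, (d * opp(d)) * d, d))), f(d, c, c) * (f(d * (d * c), d * d * c * d, c * c) * (opp(c) * c)) * d, f(c * (d * (c * f(d, c, c))), f(f(d, opp(opp(d)), d), opp(d), opp(d)), d * d * f(d, d, c) * f(d, d, d))) * c)
  Push opp inside:  distribute opp over * and collapse double opp
  Collect terms:  c * c * f(c * f(c, c, c) * f(c, d, c) * opp(d), d, c) * f(opp(f(n, c * d, f(c, d, d))), d * f(c * d * d, c * d * d * d, c * c) * f(d, c, c), f(c * c * d * f(d, c, c), f(f(d, d, d), opp(d), opp(d)), d * d * f(d, d, c) * f(d, d, d)))
  Put back:  f(c * c * f(c * f(c, c, c) * f(c, d, c) * opp(d), d, c) * f(opp(f(n, c * d, f(c, d, d))), d * f(c * d * d, c * d * d * d, c * c) * f(d, c, c), f(c * c * d * f(d, c, c), f(f(d, d, d), opp(d), opp(d)), d * d * f(d, d, c) * f(d, d, d))), d, d)
Right:  f((c * c) * f(opp(f(n, d * c, (f(c, d, d) * d) * opp(d))), f(d * opp(d) * d * d * c, ((opp(c) * d) * c) * d * d * c, c * c) * d * f(d, c * opp(d) * d, c), f(opp(opp((d * c * opp(c)) * c * c * f(d, c, c))), f(f(d, d, d), opp(d), opp(d)), f((opp(d) * d) * opp(opp(d)), d, d) * f(d, d, c) * d * d)) * f(f(opp(opp(c)), d, c) * (f(c, c, c) * opp(d)) * c, d, c), d, d)
  Work inside:  (c * c) * f(opp(f(n, d * c, (f(c, d, d) * d) * opp(d))), f(d * opp(d) * d * d * c, ((opp(c) * d) * c) * d * d * c, c * c) * d * f(d, c * opp(d) * d, c), f(opp(opp((d * c * opp(c)) * c * c * f(d, c, c))), f(f(d, d, d), opp(d), opp(d)), f((opp(d) * d) * opp(opp(d)), d, d) * f(d, d, c) * d * d)) * f(f(opp(opp(c)), d, c) * (f(c, c, c) * opp(d)) * c, d, c)
  Push opp inside:  distribute opp over * and collapse double opp
  Combine occurrences:  c * c * f(opp(f(n, c * d, f(c, d, d))), d * f(c * d * d, c * d * d * d, c * c) * f(d, c, c), f(c * c * d * f(d, c, c), f(f(d, d, d), opp(d), opp(d)), d * d * f(d, d, c) * f(d, d, d))) * f(c * f(c, c, c) * f(c, d, c) * opp(d), d, c)
  Sort:  c * c * f(c * f(c, c, c) * f(c, d, c) * opp(d), d, c) * f(opp(f(n, c * d, f(c, d, d))), d * f(c * d * d, c * d * d * d, c * c) * f(d, c, c), f(c * c * d * f(d, c, c), f(f(d, d, d), opp(d), opp(d)), d * d * f(d, d, c) * f(d, d, d)))
  Rebuild:  f(c * c * f(c * f(c, c, c) * f(c, d, c) * opp(d), d, c) * f(opp(f(n, c * d, f(c, d, d))), d * f(c * d * d, c * d * d * d, c * c) * f(d, c, c), f(c * c * d * f(d, c, c), f(f(d, d, d), opp(d), opp(d)), d * d * f(d, d, c) * f(d, d, d))), d, d)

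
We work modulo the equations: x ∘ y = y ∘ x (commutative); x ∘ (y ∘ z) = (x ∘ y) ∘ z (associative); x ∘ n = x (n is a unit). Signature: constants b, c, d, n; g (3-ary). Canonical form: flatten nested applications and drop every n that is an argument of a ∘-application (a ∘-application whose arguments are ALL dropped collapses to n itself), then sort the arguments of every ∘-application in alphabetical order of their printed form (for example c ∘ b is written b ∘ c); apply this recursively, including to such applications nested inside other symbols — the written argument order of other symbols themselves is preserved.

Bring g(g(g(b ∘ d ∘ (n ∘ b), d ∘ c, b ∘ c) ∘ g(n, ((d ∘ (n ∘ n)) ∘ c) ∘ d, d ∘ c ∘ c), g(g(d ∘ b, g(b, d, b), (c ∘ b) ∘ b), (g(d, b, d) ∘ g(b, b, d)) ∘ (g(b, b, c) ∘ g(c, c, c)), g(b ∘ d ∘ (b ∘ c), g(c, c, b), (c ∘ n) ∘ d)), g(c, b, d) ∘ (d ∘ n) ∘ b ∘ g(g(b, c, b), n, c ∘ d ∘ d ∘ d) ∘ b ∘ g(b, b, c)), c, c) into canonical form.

Answer: g(g(g(b ∘ b ∘ d, c ∘ d, b ∘ c) ∘ g(n, c ∘ d ∘ d, c ∘ c ∘ d), g(g(b ∘ d, g(b, d, b), b ∘ b ∘ c), g(b, b, c) ∘ g(b, b, d) ∘ g(c, c, c) ∘ g(d, b, d), g(b ∘ b ∘ c ∘ d, g(c, c, b), c ∘ d)), b ∘ b ∘ d ∘ g(b, b, c) ∘ g(c, b, d) ∘ g(g(b, c, b), n, c ∘ d ∘ d ∘ d)), c, c)

Derivation:
Work inside:  g(b ∘ d ∘ (n ∘ b), d ∘ c, b ∘ c) ∘ g(n, ((d ∘ (n ∘ n)) ∘ c) ∘ d, d ∘ c ∘ c)
Inside:  g(b ∘ d ∘ (n ∘ b), d ∘ c, b ∘ c)  →  g(b ∘ b ∘ d, c ∘ d, b ∘ c)
Inside:  g(n, ((d ∘ (n ∘ n)) ∘ c) ∘ d, d ∘ c ∘ c)  →  g(n, c ∘ d ∘ d, c ∘ c ∘ d)
Order the arguments:  g(b ∘ b ∘ d, c ∘ d, b ∘ c) ∘ g(n, c ∘ d ∘ d, c ∘ c ∘ d)
Rebuild:  g(g(g(b ∘ b ∘ d, c ∘ d, b ∘ c) ∘ g(n, c ∘ d ∘ d, c ∘ c ∘ d), g(g(b ∘ d, g(b, d, b), b ∘ b ∘ c), g(b, b, c) ∘ g(b, b, d) ∘ g(c, c, c) ∘ g(d, b, d), g(b ∘ b ∘ c ∘ d, g(c, c, b), c ∘ d)), b ∘ b ∘ d ∘ g(b, b, c) ∘ g(c, b, d) ∘ g(g(b, c, b), n, c ∘ d ∘ d ∘ d)), c, c)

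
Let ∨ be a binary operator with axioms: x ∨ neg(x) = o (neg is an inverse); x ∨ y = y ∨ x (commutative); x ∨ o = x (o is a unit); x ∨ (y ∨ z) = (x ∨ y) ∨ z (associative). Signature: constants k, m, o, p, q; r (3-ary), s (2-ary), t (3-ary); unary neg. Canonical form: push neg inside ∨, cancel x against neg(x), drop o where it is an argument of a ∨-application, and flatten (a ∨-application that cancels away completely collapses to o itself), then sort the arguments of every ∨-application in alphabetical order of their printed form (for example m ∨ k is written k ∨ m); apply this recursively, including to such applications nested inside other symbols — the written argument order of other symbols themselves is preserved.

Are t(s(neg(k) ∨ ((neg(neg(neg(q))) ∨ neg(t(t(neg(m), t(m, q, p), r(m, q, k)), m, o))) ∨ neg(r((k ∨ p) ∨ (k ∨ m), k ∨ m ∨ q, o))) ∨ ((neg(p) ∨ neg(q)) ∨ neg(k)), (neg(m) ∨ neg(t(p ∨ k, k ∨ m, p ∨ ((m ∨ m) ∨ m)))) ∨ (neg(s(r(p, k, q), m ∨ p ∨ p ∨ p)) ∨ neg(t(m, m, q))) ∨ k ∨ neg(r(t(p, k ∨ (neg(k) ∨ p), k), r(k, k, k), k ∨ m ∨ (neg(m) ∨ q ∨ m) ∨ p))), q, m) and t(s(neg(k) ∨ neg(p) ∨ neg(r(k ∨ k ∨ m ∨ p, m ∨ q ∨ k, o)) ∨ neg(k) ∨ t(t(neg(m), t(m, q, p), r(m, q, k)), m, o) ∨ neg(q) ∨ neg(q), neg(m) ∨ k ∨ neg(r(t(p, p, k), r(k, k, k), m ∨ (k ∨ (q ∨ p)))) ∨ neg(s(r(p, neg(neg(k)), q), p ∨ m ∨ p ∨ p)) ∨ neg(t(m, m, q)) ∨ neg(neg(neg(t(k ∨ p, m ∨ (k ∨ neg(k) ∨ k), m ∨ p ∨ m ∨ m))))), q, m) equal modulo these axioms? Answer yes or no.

Left:  t(s(neg(k) ∨ ((neg(neg(neg(q))) ∨ neg(t(t(neg(m), t(m, q, p), r(m, q, k)), m, o))) ∨ neg(r((k ∨ p) ∨ (k ∨ m), k ∨ m ∨ q, o))) ∨ ((neg(p) ∨ neg(q)) ∨ neg(k)), (neg(m) ∨ neg(t(p ∨ k, k ∨ m, p ∨ ((m ∨ m) ∨ m)))) ∨ (neg(s(r(p, k, q), m ∨ p ∨ p ∨ p)) ∨ neg(t(m, m, q))) ∨ k ∨ neg(r(t(p, k ∨ (neg(k) ∨ p), k), r(k, k, k), k ∨ m ∨ (neg(m) ∨ q ∨ m) ∨ p))), q, m)
  Descend into:  (neg(m) ∨ neg(t(p ∨ k, k ∨ m, p ∨ ((m ∨ m) ∨ m)))) ∨ (neg(s(r(p, k, q), m ∨ p ∨ p ∨ p)) ∨ neg(t(m, m, q))) ∨ k ∨ neg(r(t(p, k ∨ (neg(k) ∨ p), k), r(k, k, k), k ∨ m ∨ (neg(m) ∨ q ∨ m) ∨ p))
  Collect:  neg(m) ∨ neg(t(k ∨ p, k ∨ m, m ∨ m ∨ m ∨ p)) ∨ neg(s(r(p, k, q), m ∨ p ∨ p ∨ p)) ∨ neg(t(m, m, q)) ∨ k ∨ neg(r(t(p, p, k), r(k, k, k), k ∨ m ∨ p ∨ q))
  Sort arguments:  k ∨ neg(m) ∨ neg(r(t(p, p, k), r(k, k, k), k ∨ m ∨ p ∨ q)) ∨ neg(s(r(p, k, q), m ∨ p ∨ p ∨ p)) ∨ neg(t(k ∨ p, k ∨ m, m ∨ m ∨ m ∨ p)) ∨ neg(t(m, m, q))
  Rebuild:  t(s(neg(k) ∨ neg(k) ∨ neg(p) ∨ neg(q) ∨ neg(q) ∨ neg(r(k ∨ k ∨ m ∨ p, k ∨ m ∨ q, o)) ∨ neg(t(t(neg(m), t(m, q, p), r(m, q, k)), m, o)), k ∨ neg(m) ∨ neg(r(t(p, p, k), r(k, k, k), k ∨ m ∨ p ∨ q)) ∨ neg(s(r(p, k, q), m ∨ p ∨ p ∨ p)) ∨ neg(t(k ∨ p, k ∨ m, m ∨ m ∨ m ∨ p)) ∨ neg(t(m, m, q))), q, m)
Right:  t(s(neg(k) ∨ neg(p) ∨ neg(r(k ∨ k ∨ m ∨ p, m ∨ q ∨ k, o)) ∨ neg(k) ∨ t(t(neg(m), t(m, q, p), r(m, q, k)), m, o) ∨ neg(q) ∨ neg(q), neg(m) ∨ k ∨ neg(r(t(p, p, k), r(k, k, k), m ∨ (k ∨ (q ∨ p)))) ∨ neg(s(r(p, neg(neg(k)), q), p ∨ m ∨ p ∨ p)) ∨ neg(t(m, m, q)) ∨ neg(neg(neg(t(k ∨ p, m ∨ (k ∨ neg(k) ∨ k), m ∨ p ∨ m ∨ m))))), q, m)
  Descend into:  neg(m) ∨ k ∨ neg(r(t(p, p, k), r(k, k, k), m ∨ (k ∨ (q ∨ p)))) ∨ neg(s(r(p, neg(neg(k)), q), p ∨ m ∨ p ∨ p)) ∨ neg(t(m, m, q)) ∨ neg(neg(neg(t(k ∨ p, m ∨ (k ∨ neg(k) ∨ k), m ∨ p ∨ m ∨ m))))
  Push neg inside:  distribute neg over ∨ and collapse double neg
  Collect:  neg(m) ∨ k ∨ neg(r(t(p, p, k), r(k, k, k), k ∨ m ∨ p ∨ q)) ∨ neg(s(r(p, k, q), m ∨ p ∨ p ∨ p)) ∨ neg(t(m, m, q)) ∨ neg(t(k ∨ p, k ∨ m, m ∨ m ∨ m ∨ p))
  Sort arguments:  k ∨ neg(m) ∨ neg(r(t(p, p, k), r(k, k, k), k ∨ m ∨ p ∨ q)) ∨ neg(s(r(p, k, q), m ∨ p ∨ p ∨ p)) ∨ neg(t(k ∨ p, k ∨ m, m ∨ m ∨ m ∨ p)) ∨ neg(t(m, m, q))
  Reassemble:  t(s(neg(k) ∨ neg(k) ∨ neg(p) ∨ neg(q) ∨ neg(q) ∨ neg(r(k ∨ k ∨ m ∨ p, k ∨ m ∨ q, o)) ∨ t(t(neg(m), t(m, q, p), r(m, q, k)), m, o), k ∨ neg(m) ∨ neg(r(t(p, p, k), r(k, k, k), k ∨ m ∨ p ∨ q)) ∨ neg(s(r(p, k, q), m ∨ p ∨ p ∨ p)) ∨ neg(t(k ∨ p, k ∨ m, m ∨ m ∨ m ∨ p)) ∨ neg(t(m, m, q))), q, m)

Answer: no — t(s(neg(k) ∨ neg(k) ∨ neg(p) ∨ neg(q) ∨ neg(q) ∨ neg(r(k ∨ k ∨ m ∨ p, k ∨ m ∨ q, o)) ∨ neg(t(t(neg(m), t(m, q, p), r(m, q, k)), m, o)), k ∨ neg(m) ∨ neg(r(t(p, p, k), r(k, k, k), k ∨ m ∨ p ∨ q)) ∨ neg(s(r(p, k, q), m ∨ p ∨ p ∨ p)) ∨ neg(t(k ∨ p, k ∨ m, m ∨ m ∨ m ∨ p)) ∨ neg(t(m, m, q))), q, m) vs t(s(neg(k) ∨ neg(k) ∨ neg(p) ∨ neg(q) ∨ neg(q) ∨ neg(r(k ∨ k ∨ m ∨ p, k ∨ m ∨ q, o)) ∨ t(t(neg(m), t(m, q, p), r(m, q, k)), m, o), k ∨ neg(m) ∨ neg(r(t(p, p, k), r(k, k, k), k ∨ m ∨ p ∨ q)) ∨ neg(s(r(p, k, q), m ∨ p ∨ p ∨ p)) ∨ neg(t(k ∨ p, k ∨ m, m ∨ m ∨ m ∨ p)) ∨ neg(t(m, m, q))), q, m)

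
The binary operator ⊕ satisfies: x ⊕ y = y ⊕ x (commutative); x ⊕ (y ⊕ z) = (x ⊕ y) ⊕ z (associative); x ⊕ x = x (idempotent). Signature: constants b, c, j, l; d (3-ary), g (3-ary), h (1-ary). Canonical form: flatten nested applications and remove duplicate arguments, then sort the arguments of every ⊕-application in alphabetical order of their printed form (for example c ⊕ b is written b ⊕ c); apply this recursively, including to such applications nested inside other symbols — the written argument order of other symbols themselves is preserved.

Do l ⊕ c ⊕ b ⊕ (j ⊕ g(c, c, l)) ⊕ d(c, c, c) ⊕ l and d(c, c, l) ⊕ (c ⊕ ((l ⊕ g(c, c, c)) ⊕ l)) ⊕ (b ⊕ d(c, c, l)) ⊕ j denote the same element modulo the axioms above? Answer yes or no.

Answer: no — b ⊕ c ⊕ d(c, c, c) ⊕ g(c, c, l) ⊕ j ⊕ l vs b ⊕ c ⊕ d(c, c, l) ⊕ g(c, c, c) ⊕ j ⊕ l

Derivation:
Left:  l ⊕ c ⊕ b ⊕ (j ⊕ g(c, c, l)) ⊕ d(c, c, c) ⊕ l
  Un-nest:  l ⊕ c ⊕ b ⊕ j ⊕ g(c, c, l) ⊕ d(c, c, c) ⊕ l
  Drop duplicates:  drop duplicate l
  Sort:  b ⊕ c ⊕ d(c, c, c) ⊕ g(c, c, l) ⊕ j ⊕ l
Right:  d(c, c, l) ⊕ (c ⊕ ((l ⊕ g(c, c, c)) ⊕ l)) ⊕ (b ⊕ d(c, c, l)) ⊕ j
  Flatten:  d(c, c, l) ⊕ c ⊕ l ⊕ g(c, c, c) ⊕ l ⊕ b ⊕ d(c, c, l) ⊕ j
  Deduplicate:  drop duplicate l, d(c, c, l)
  Order the arguments:  b ⊕ c ⊕ d(c, c, l) ⊕ g(c, c, c) ⊕ j ⊕ l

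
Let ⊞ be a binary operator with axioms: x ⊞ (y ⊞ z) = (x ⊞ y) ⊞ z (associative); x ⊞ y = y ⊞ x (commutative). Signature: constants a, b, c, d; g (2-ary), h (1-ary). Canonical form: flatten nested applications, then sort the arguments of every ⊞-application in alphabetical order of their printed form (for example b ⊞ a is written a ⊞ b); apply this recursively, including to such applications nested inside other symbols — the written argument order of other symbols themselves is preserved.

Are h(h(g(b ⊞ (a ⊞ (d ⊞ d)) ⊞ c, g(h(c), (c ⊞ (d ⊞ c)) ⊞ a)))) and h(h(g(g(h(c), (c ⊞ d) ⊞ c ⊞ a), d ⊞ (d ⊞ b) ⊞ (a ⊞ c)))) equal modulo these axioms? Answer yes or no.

Left:  h(h(g(b ⊞ (a ⊞ (d ⊞ d)) ⊞ c, g(h(c), (c ⊞ (d ⊞ c)) ⊞ a))))
  Descend into:  b ⊞ (a ⊞ (d ⊞ d)) ⊞ c
  Merge nested applications:  b ⊞ a ⊞ d ⊞ d ⊞ c
  Sort arguments:  a ⊞ b ⊞ c ⊞ d ⊞ d
  Reassemble:  h(h(g(a ⊞ b ⊞ c ⊞ d ⊞ d, g(h(c), a ⊞ c ⊞ c ⊞ d))))
Right:  h(h(g(g(h(c), (c ⊞ d) ⊞ c ⊞ a), d ⊞ (d ⊞ b) ⊞ (a ⊞ c))))
  Descend into:  d ⊞ (d ⊞ b) ⊞ (a ⊞ c)
  Flatten:  d ⊞ d ⊞ b ⊞ a ⊞ c
  Sort arguments:  a ⊞ b ⊞ c ⊞ d ⊞ d
  Put back:  h(h(g(g(h(c), a ⊞ c ⊞ c ⊞ d), a ⊞ b ⊞ c ⊞ d ⊞ d)))

Answer: no — h(h(g(a ⊞ b ⊞ c ⊞ d ⊞ d, g(h(c), a ⊞ c ⊞ c ⊞ d)))) vs h(h(g(g(h(c), a ⊞ c ⊞ c ⊞ d), a ⊞ b ⊞ c ⊞ d ⊞ d)))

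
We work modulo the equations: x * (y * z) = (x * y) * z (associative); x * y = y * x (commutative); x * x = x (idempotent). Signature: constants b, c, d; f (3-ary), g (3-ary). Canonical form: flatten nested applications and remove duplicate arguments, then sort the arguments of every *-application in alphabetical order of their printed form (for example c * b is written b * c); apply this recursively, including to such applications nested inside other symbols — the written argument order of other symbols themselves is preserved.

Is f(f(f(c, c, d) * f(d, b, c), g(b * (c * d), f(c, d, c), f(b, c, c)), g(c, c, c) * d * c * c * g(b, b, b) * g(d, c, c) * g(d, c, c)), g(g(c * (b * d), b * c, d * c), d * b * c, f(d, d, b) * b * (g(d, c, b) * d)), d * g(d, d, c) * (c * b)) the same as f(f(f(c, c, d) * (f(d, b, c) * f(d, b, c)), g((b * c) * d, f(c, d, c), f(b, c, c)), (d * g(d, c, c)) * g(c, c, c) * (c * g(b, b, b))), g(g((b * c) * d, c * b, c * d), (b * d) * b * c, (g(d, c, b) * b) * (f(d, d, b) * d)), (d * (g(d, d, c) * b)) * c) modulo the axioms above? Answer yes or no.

Left:  f(f(f(c, c, d) * f(d, b, c), g(b * (c * d), f(c, d, c), f(b, c, c)), g(c, c, c) * d * c * c * g(b, b, b) * g(d, c, c) * g(d, c, c)), g(g(c * (b * d), b * c, d * c), d * b * c, f(d, d, b) * b * (g(d, c, b) * d)), d * g(d, d, c) * (c * b))
  Work inside:  g(c, c, c) * d * c * c * g(b, b, b) * g(d, c, c) * g(d, c, c)
  Deduplicate:  drop duplicate c, g(d, c, c)
  Sort:  c * d * g(b, b, b) * g(c, c, c) * g(d, c, c)
  Reassemble:  f(f(f(c, c, d) * f(d, b, c), g(b * c * d, f(c, d, c), f(b, c, c)), c * d * g(b, b, b) * g(c, c, c) * g(d, c, c)), g(g(b * c * d, b * c, c * d), b * c * d, b * d * f(d, d, b) * g(d, c, b)), b * c * d * g(d, d, c))
Right:  f(f(f(c, c, d) * (f(d, b, c) * f(d, b, c)), g((b * c) * d, f(c, d, c), f(b, c, c)), (d * g(d, c, c)) * g(c, c, c) * (c * g(b, b, b))), g(g((b * c) * d, c * b, c * d), (b * d) * b * c, (g(d, c, b) * b) * (f(d, d, b) * d)), (d * (g(d, d, c) * b)) * c)
  Work inside:  (d * g(d, c, c)) * g(c, c, c) * (c * g(b, b, b))
  Merge nested applications:  d * g(d, c, c) * g(c, c, c) * c * g(b, b, b)
  Sort:  c * d * g(b, b, b) * g(c, c, c) * g(d, c, c)
  Reassemble:  f(f(f(c, c, d) * f(d, b, c), g(b * c * d, f(c, d, c), f(b, c, c)), c * d * g(b, b, b) * g(c, c, c) * g(d, c, c)), g(g(b * c * d, b * c, c * d), b * c * d, b * d * f(d, d, b) * g(d, c, b)), b * c * d * g(d, d, c))

Answer: yes — both canonical forms are f(f(f(c, c, d) * f(d, b, c), g(b * c * d, f(c, d, c), f(b, c, c)), c * d * g(b, b, b) * g(c, c, c) * g(d, c, c)), g(g(b * c * d, b * c, c * d), b * c * d, b * d * f(d, d, b) * g(d, c, b)), b * c * d * g(d, d, c))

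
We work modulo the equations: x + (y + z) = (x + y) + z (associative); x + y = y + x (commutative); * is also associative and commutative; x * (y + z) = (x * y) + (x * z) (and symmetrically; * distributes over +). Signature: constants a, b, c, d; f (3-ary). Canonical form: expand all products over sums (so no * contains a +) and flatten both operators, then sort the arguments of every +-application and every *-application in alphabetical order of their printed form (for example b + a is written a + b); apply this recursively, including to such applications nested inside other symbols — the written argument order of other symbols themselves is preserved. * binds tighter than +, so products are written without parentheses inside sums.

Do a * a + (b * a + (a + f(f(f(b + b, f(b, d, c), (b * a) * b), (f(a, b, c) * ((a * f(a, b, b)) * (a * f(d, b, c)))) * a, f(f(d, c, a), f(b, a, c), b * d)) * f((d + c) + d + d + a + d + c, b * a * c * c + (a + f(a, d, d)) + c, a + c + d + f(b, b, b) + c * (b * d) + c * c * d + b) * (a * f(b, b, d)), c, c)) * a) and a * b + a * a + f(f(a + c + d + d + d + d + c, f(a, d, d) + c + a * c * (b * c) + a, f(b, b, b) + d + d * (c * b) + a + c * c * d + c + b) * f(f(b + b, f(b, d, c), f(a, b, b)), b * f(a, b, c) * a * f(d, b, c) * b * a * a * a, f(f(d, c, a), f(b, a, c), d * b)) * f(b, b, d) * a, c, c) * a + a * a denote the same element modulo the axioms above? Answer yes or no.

Answer: no — a * a + a * a + a * b + a * f(a * f(a + c + c + d + d + d + d, a + a * b * c * c + c + f(a, d, d), a + b + b * c * d + c + c * c * d + d + f(b, b, b)) * f(b, b, d) * f(f(b + b, f(b, d, c), a * b * b), a * a * a * f(a, b, b) * f(a, b, c) * f(d, b, c), f(f(d, c, a), f(b, a, c), b * d)), c, c) vs a * a + a * a + a * b + a * f(a * f(a + c + c + d + d + d + d, a + a * b * c * c + c + f(a, d, d), a + b + b * c * d + c + c * c * d + d + f(b, b, b)) * f(b, b, d) * f(f(b + b, f(b, d, c), f(a, b, b)), a * a * a * a * b * b * f(a, b, c) * f(d, b, c), f(f(d, c, a), f(b, a, c), b * d)), c, c)

Derivation:
Left:  a * a + (b * a + (a + f(f(f(b + b, f(b, d, c), (b * a) * b), (f(a, b, c) * ((a * f(a, b, b)) * (a * f(d, b, c)))) * a, f(f(d, c, a), f(b, a, c), b * d)) * f((d + c) + d + d + a + d + c, b * a * c * c + (a + f(a, d, d)) + c, a + c + d + f(b, b, b) + c * (b * d) + c * c * d + b) * (a * f(b, b, d)), c, c)) * a)
  Expand:  a * a + a * b + a * a + a * f(a * f(a + c + c + d + d + d + d, a + a * b * c * c + c + f(a, d, d), a + b + b * c * d + c + c * c * d + d + f(b, b, b)) * f(b, b, d) * f(f(b + b, f(b, d, c), a * b * b), a * a * a * f(a, b, b) * f(a, b, c) * f(d, b, c), f(f(d, c, a), f(b, a, c), b * d)), c, c)
  Sort arguments:  a * a + a * a + a * b + a * f(a * f(a + c + c + d + d + d + d, a + a * b * c * c + c + f(a, d, d), a + b + b * c * d + c + c * c * d + d + f(b, b, b)) * f(b, b, d) * f(f(b + b, f(b, d, c), a * b * b), a * a * a * f(a, b, b) * f(a, b, c) * f(d, b, c), f(f(d, c, a), f(b, a, c), b * d)), c, c)
Right:  a * b + a * a + f(f(a + c + d + d + d + d + c, f(a, d, d) + c + a * c * (b * c) + a, f(b, b, b) + d + d * (c * b) + a + c * c * d + c + b) * f(f(b + b, f(b, d, c), f(a, b, b)), b * f(a, b, c) * a * f(d, b, c) * b * a * a * a, f(f(d, c, a), f(b, a, c), d * b)) * f(b, b, d) * a, c, c) * a + a * a
  Flatten:  a * b + a * a + a * f(a * f(a + c + c + d + d + d + d, a + a * b * c * c + c + f(a, d, d), a + b + b * c * d + c + c * c * d + d + f(b, b, b)) * f(b, b, d) * f(f(b + b, f(b, d, c), f(a, b, b)), a * a * a * a * b * b * f(a, b, c) * f(d, b, c), f(f(d, c, a), f(b, a, c), b * d)), c, c) + a * a
  Order the arguments:  a * a + a * a + a * b + a * f(a * f(a + c + c + d + d + d + d, a + a * b * c * c + c + f(a, d, d), a + b + b * c * d + c + c * c * d + d + f(b, b, b)) * f(b, b, d) * f(f(b + b, f(b, d, c), f(a, b, b)), a * a * a * a * b * b * f(a, b, c) * f(d, b, c), f(f(d, c, a), f(b, a, c), b * d)), c, c)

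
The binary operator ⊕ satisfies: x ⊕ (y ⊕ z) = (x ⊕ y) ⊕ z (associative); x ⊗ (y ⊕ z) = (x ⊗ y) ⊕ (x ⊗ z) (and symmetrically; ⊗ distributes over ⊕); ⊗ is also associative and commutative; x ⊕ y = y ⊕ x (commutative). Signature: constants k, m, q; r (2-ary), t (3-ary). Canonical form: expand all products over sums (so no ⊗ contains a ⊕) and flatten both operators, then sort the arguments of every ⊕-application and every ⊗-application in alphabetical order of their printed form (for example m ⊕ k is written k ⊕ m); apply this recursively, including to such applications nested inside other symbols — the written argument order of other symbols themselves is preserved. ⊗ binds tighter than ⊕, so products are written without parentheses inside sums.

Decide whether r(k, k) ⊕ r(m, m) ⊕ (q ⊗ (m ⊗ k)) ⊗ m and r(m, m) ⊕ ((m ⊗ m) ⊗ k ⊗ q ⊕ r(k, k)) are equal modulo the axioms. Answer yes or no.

Answer: yes — both canonical forms are k ⊗ m ⊗ m ⊗ q ⊕ r(k, k) ⊕ r(m, m)

Derivation:
Left:  r(k, k) ⊕ r(m, m) ⊕ (q ⊗ (m ⊗ k)) ⊗ m
  Merge nested applications:  r(k, k) ⊕ r(m, m) ⊕ k ⊗ m ⊗ m ⊗ q
  Sort arguments:  k ⊗ m ⊗ m ⊗ q ⊕ r(k, k) ⊕ r(m, m)
Right:  r(m, m) ⊕ ((m ⊗ m) ⊗ k ⊗ q ⊕ r(k, k))
  Merge nested applications:  r(m, m) ⊕ k ⊗ m ⊗ m ⊗ q ⊕ r(k, k)
  Sort arguments:  k ⊗ m ⊗ m ⊗ q ⊕ r(k, k) ⊕ r(m, m)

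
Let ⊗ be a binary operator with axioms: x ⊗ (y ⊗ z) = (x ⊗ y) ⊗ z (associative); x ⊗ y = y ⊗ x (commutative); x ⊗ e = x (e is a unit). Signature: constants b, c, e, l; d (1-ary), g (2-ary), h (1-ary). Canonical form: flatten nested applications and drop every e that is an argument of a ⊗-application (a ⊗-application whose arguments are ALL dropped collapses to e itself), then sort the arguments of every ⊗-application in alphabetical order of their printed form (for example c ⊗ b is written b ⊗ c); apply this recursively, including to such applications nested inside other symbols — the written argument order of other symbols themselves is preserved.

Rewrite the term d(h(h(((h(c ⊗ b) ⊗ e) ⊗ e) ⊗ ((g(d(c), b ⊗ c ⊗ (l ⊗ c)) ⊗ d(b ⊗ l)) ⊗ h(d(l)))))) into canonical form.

Answer: d(h(h(d(b ⊗ l) ⊗ g(d(c), b ⊗ c ⊗ c ⊗ l) ⊗ h(b ⊗ c) ⊗ h(d(l)))))

Derivation:
Work inside:  ((h(c ⊗ b) ⊗ e) ⊗ e) ⊗ ((g(d(c), b ⊗ c ⊗ (l ⊗ c)) ⊗ d(b ⊗ l)) ⊗ h(d(l)))
Merge nested applications:  h(c ⊗ b) ⊗ e ⊗ e ⊗ g(d(c), b ⊗ c ⊗ (l ⊗ c)) ⊗ d(b ⊗ l) ⊗ h(d(l))
Simplify inside:  h(c ⊗ b)  →  h(b ⊗ c)
Simplify inside:  g(d(c), b ⊗ c ⊗ (l ⊗ c))  →  g(d(c), b ⊗ c ⊗ c ⊗ l)
Unit:  drop e (×2)
Sort:  d(b ⊗ l) ⊗ g(d(c), b ⊗ c ⊗ c ⊗ l) ⊗ h(b ⊗ c) ⊗ h(d(l))
Put back:  d(h(h(d(b ⊗ l) ⊗ g(d(c), b ⊗ c ⊗ c ⊗ l) ⊗ h(b ⊗ c) ⊗ h(d(l)))))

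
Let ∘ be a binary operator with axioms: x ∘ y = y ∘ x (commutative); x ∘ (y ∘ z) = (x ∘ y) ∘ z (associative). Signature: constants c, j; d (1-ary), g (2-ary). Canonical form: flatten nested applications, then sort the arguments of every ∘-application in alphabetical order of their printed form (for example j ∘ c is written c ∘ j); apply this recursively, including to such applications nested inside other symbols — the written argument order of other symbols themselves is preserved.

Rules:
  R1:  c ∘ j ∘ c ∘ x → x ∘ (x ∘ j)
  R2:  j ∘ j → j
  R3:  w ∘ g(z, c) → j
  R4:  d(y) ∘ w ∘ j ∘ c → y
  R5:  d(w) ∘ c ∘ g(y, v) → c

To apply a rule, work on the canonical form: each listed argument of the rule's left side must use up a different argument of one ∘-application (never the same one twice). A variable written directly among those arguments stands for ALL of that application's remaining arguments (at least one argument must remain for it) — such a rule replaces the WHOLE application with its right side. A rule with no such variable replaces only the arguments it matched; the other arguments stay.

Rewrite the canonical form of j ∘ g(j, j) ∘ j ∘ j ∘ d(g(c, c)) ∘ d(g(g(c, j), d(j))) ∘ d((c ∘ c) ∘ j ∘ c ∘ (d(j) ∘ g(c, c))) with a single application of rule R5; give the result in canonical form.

Answer: d(c ∘ c ∘ c ∘ j) ∘ d(g(c, c)) ∘ d(g(g(c, j), d(j))) ∘ g(j, j) ∘ j ∘ j ∘ j

Derivation:
Canonical form:  d(c ∘ c ∘ c ∘ d(j) ∘ g(c, c) ∘ j) ∘ d(g(c, c)) ∘ d(g(g(c, j), d(j))) ∘ g(j, j) ∘ j ∘ j ∘ j
Apply R5:  consuming c, d(j), g(c, c);  v := c, w := j, y := c
Giving:  d(c ∘ c ∘ c ∘ j) ∘ d(g(c, c)) ∘ d(g(g(c, j), d(j))) ∘ g(j, j) ∘ j ∘ j ∘ j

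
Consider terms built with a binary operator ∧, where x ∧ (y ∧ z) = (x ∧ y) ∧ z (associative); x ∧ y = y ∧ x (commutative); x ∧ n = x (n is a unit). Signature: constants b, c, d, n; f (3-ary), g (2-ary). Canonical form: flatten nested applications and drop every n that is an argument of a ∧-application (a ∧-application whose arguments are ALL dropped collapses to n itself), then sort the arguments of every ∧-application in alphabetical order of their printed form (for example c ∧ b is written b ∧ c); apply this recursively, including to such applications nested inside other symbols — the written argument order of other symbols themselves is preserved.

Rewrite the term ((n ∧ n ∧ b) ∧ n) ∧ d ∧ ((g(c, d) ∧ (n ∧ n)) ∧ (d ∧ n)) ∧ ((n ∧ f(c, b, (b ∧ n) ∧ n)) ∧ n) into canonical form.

Answer: b ∧ d ∧ d ∧ f(c, b, b) ∧ g(c, d)

Derivation:
Merge nested applications:  n ∧ n ∧ b ∧ n ∧ d ∧ g(c, d) ∧ n ∧ n ∧ d ∧ n ∧ n ∧ f(c, b, (b ∧ n) ∧ n) ∧ n
Canonicalize subterm:  f(c, b, (b ∧ n) ∧ n)  →  f(c, b, b)
Units out:  drop n (×8)
Sort:  b ∧ d ∧ d ∧ f(c, b, b) ∧ g(c, d)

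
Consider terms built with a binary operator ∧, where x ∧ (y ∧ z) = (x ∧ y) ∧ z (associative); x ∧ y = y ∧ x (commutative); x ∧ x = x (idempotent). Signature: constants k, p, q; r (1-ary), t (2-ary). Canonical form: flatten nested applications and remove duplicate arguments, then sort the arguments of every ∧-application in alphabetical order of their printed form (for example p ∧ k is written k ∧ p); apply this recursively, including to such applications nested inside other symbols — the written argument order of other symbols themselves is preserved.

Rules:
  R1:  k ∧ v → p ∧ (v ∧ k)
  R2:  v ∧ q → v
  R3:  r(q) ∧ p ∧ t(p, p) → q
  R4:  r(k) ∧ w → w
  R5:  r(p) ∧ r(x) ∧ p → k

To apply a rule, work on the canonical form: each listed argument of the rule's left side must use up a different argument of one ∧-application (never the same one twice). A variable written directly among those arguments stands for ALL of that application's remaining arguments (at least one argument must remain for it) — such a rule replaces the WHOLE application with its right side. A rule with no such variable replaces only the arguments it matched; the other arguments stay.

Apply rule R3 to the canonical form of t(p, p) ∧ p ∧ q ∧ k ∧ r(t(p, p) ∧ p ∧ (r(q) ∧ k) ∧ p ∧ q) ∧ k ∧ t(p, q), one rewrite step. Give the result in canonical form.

Canonical form:  k ∧ p ∧ q ∧ r(k ∧ p ∧ q ∧ r(q) ∧ t(p, p)) ∧ t(p, p) ∧ t(p, q)
Match R3:  consume p, r(q), t(p, p)
Giving:  k ∧ p ∧ q ∧ r(k ∧ q) ∧ t(p, p) ∧ t(p, q)

Answer: k ∧ p ∧ q ∧ r(k ∧ q) ∧ t(p, p) ∧ t(p, q)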